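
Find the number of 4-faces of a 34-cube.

f_4(34-cube) = (34 choose 4) · 2^30 = 49795850829824.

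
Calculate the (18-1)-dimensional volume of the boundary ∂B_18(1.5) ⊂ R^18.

The surface area of an n-ball is 2π^(n/2) r^(n-1) / Γ(n/2). For n=18, r=1.5: 14348907·π^9/293601280 ≈ 1456.83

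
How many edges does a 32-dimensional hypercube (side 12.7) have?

Each of the 2^32 = 4294967296 vertices has degree 32; total edges = 32·2^32/2 = 68719476736.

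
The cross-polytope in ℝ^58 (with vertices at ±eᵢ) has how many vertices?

An n-cross-polytope has 2n vertices; here n = 58, giving 116.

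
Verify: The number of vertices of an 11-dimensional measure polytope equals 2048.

True. The 11-cube has 2^11 = 2048 vertices.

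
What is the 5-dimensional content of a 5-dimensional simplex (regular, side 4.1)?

For a regular n-simplex with edge a, V = (a^n / n!)·√((n+1)/2^n). With a=4.1, n=5: V ≈ 4.1806.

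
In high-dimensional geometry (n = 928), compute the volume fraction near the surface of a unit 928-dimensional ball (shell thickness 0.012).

1 - (1-0.012)^928 ≈ 0.999986 ≈ 99.998637%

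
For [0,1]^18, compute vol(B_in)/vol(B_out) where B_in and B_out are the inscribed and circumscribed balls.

V_in/V_out = n^(-n/2) = 18^(-18/2) ≈ 5.04136e-12.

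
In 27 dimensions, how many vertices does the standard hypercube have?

An n-cube has 2^n vertices; for n = 27 that is 2^27 = 134217728.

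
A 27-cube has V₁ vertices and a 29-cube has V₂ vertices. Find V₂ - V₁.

V₁ = 2^27 = 134217728. V₂ = 2^29 = 536870912. V₂ - V₁ = 402653184.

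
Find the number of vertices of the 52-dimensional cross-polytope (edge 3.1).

The 52-dimensional cross-polytope has 2n = 2·52 = 104 vertices.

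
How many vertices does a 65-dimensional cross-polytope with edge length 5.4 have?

The vertices are ±e_1, ..., ±e_65, so there are 2·65 = 130.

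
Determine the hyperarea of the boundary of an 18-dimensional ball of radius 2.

S = n·V_n(r)/r = 18·V_18(2)/2 (volume-to-surface relation), giving 2048·π^9/315 ≈ 193806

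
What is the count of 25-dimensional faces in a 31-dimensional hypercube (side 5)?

Number of 25-faces = C(31,25) · 2^(31-25) = 736281 · 64 = 47121984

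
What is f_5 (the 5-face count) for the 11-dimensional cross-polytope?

An n-cross-polytope has 2^(k+1)·C(n,k+1) k-faces. Here 2^6·C(11,6) = 64·462 = 29568.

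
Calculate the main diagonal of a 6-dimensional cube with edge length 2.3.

The space diagonal of an n-cube of side s is s√n. Here 2.3·√6 ≈ 5.63383.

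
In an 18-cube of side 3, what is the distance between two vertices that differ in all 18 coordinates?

The space diagonal of an n-cube of side s is s√n. Here 3·√18 ≈ 12.7279.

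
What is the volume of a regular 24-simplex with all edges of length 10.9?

V = (10.9^24 / 24!) · √((24+1) / 2^24) ≈ 0.0155647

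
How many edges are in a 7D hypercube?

Choose 1 of 7 axes to span the face (C(7,1) = 7 ways), then fix each of the remaining 6 coordinates at one of its two extreme values (2^6 = 64 ways): 7·64 = 448.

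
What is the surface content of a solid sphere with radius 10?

S = n·V_n(r)/r = 3·V_3(10)/10 (volume-to-surface relation), giving 4πr² = 4π·(10)² ≈ 1256.64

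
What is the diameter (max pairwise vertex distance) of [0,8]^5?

Diagonal = √5 · 8 ≈ 17.8885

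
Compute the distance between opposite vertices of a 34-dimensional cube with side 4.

d = √(4² + 4² + ... + 4²) [34 terms] = √(34·4²) = 4√34 ≈ 23.3238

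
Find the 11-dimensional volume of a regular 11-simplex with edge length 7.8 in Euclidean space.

V = (7.8^11 / 11!) · √((11+1) / 2^11) ≈ 12.4684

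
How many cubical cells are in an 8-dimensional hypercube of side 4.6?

Number of 3-faces = C(8,3) · 2^(8-3) = 56 · 32 = 1792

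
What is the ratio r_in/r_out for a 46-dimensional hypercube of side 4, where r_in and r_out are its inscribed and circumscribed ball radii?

For an n-cube of any side s, the inradius is s/2 and the circumradius is s√n/2, so the ratio is 1/√46 ≈ 0.147442.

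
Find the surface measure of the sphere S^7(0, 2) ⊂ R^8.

The surface area of an n-ball is 2π^(n/2) r^(n-1) / Γ(n/2). For n=8, r=2: 128·π^4/3 ≈ 4156.12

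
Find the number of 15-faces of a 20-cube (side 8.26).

Number of 15-faces = C(20,15) · 2^(20-15) = 15504 · 32 = 496128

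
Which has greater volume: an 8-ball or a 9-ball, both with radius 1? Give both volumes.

V_8(1) ≈ 4.05871. V_9(1) ≈ 3.29851. The 8-ball is larger.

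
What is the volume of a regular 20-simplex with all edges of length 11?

V = (11^20 / 20!) · √((20+1) / 2^20) ≈ 1.23748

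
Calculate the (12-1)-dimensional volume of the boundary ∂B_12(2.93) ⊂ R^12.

The surface area of an n-ball is 2π^(n/2) r^(n-1) / Γ(n/2). For n=12, r=2.93: 2.18923e+06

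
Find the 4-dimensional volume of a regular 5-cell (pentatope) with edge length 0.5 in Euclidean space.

V = (0.5^4 / 4!) · √((4+1) / 2^4) ≈ 0.00145577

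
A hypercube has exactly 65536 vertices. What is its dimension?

Since 2^n = 65536, we have n = 16.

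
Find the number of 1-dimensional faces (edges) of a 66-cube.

Each of the 2^66 = 73786976294838206464 vertices has degree 66; total edges = 66·2^66/2 = 2434970217729660813312.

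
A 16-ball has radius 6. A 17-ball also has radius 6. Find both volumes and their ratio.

V_16(6) ≈ 6.63894e+11. V_17(6) ≈ 2.38634e+12. Ratio V_16/V_17 ≈ 0.2782.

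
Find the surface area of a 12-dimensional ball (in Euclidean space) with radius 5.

The surface area of an n-ball is 2π^(n/2) r^(n-1) / Γ(n/2). For n=12, r=5: 9765625·π^6/12 ≈ 7.82381e+08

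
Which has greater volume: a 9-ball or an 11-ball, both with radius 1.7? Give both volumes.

V_9(1.7) ≈ 391.163. V_11(1.7) ≈ 645.718. The 11-ball is larger.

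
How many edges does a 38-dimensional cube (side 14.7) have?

The 38-cube has n·2^(n-1) = 38·2^37 = 38·137438953472 = 5222680231936 edges.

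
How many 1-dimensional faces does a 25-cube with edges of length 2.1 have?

Choose 1 of 25 axes to span the face (C(25,1) = 25 ways), then fix each of the remaining 24 coordinates at one of its two extreme values (2^24 = 16777216 ways): 25·16777216 = 419430400.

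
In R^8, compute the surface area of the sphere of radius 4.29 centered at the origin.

|∂B_8(4.29)| ≈ 868319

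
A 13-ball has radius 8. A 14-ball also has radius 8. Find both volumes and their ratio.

V_13(8) ≈ 5.00623e+11. V_14(8) ≈ 2.63559e+12. Ratio V_13/V_14 ≈ 0.1899.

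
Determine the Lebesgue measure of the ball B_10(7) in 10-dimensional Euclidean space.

Volume = π^{10/2}·(7)^10/Γ(6) = 282475249·π^5/120 ≈ 7.20358e+08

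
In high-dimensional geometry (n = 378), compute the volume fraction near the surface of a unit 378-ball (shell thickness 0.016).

1 - (1-0.016)^378 ≈ 0.99775 ≈ 99.78%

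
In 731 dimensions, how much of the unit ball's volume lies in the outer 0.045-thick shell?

Shell fraction = 1 - (1-0.045)^731 ≈ 1 - 2.412e-15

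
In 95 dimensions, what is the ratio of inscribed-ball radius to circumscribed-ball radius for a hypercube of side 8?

For an n-cube of any side s, the inradius is s/2 and the circumradius is s√n/2, so the ratio is 1/√95 ≈ 0.102598.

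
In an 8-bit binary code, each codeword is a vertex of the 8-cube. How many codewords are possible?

Each vertex is a binary string of length 8, so there are 2^8 = 256.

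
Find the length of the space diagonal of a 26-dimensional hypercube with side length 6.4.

Diagonal = √26 · 6.4 ≈ 32.6337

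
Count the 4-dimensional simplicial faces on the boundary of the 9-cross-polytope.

f_4(9-orthoplex) = 2^5 · (9 choose 5) = 4032.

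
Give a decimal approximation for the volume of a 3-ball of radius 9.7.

The n-ball volume is π^(n/2)·r^n/Γ(n/2+1). With n=3, r=9.7: V ≈ 3823.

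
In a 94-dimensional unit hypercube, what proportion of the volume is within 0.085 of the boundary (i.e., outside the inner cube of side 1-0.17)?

Shell fraction = 1 - (1-0.17)^94 ≈ 0.9999999753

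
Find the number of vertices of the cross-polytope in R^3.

Each 0-face is the convex hull of 1 vertex, one chosen as ±e_i from each of 1 distinct axis: 2^1·C(3,1) = 6.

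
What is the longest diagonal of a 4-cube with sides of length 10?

||(10,10,...,10)|| = √(4)·10 = 20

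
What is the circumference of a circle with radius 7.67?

|∂B_2(7.67)| = 2πr = 2π·7.67 ≈ 48.192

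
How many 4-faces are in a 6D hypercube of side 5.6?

Choose 4 of 6 axes to span the face (C(6,4) = 15 ways), then fix each of the remaining 2 coordinates at one of its two extreme values (2^2 = 4 ways): 15·4 = 60.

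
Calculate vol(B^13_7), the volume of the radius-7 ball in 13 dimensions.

The n-ball volume is π^(n/2)·r^n/Γ(n/2+1). With n=13, r=7: V = 1771684761728·π^6/19305 ≈ 8.82299e+10.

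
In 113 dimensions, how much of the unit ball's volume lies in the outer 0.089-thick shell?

1 - (1-0.089)^113 ≈ 0.999973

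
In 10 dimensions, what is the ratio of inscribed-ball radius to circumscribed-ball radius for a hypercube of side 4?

For an n-cube of any side s, the inradius is s/2 and the circumradius is s√n/2, so the ratio is 1/√10 ≈ 0.316228.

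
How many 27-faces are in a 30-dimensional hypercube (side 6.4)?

f_27(30-cube) = (30 choose 27) · 2^3 = 32480.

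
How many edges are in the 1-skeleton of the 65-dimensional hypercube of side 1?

Number of 1-faces = C(65,1)·2^(65-1) = 65·18446744073709551616 = 1199038364791120855040.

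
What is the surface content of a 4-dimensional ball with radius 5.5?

The surface area of an n-ball is 2π^(n/2) r^(n-1) / Γ(n/2). For n=4, r=5.5: 1331·π^2/4 ≈ 3284.11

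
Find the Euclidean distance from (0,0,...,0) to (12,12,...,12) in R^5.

The space diagonal of an n-cube of side s is s√n. Here 12·√5 ≈ 26.8328.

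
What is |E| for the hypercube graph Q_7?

Each of the 2^7 = 128 vertices has degree 7; total edges = 7·2^7/2 = 448.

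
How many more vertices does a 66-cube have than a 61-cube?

The 66-cube has 2^66 = 73786976294838206464 vertices. The 61-cube has 2^61 = 2305843009213693952 vertices. Difference: 73786976294838206464 - 2305843009213693952 = 71481133285624512512.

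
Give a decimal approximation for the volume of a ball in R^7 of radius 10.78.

The n-ball volume is π^(n/2)·r^n/Γ(n/2+1). With n=7, r=10.78: V ≈ 7.99303e+07.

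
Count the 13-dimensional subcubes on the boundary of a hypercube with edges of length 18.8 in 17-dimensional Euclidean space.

f_13(17-cube) = (17 choose 13) · 2^4 = 38080.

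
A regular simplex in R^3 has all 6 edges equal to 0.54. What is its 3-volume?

Volume = (√2/12) · 0.54³ = 0.0185573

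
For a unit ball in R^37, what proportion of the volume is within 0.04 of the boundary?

V(inner)/V(outer) = ((1-0.04)/1)^37 ≈ 0.2208, so the shell fraction is 0.779181.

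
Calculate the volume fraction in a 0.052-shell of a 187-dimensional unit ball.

Shell fraction = 1 - (1-0.052)^187 ≈ 0.999954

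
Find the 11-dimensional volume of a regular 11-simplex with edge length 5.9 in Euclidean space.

V_11 = √(12) · 5.9^11 / (11! · 2^(11/2)) ≈ 0.578285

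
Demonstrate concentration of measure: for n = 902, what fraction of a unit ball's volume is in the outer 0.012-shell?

1 - (1-0.012)^902 ≈ 0.999981 ≈ 99.998135%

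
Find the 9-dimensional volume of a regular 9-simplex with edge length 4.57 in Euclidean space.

V_9 = √(10) · 4.57^9 / (9! · 2^(9/2)) ≈ 0.334848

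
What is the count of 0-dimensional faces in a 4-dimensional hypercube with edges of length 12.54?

An n-cube has C(n,k)·2^(n-k) k-faces. Here C(4,0)·2^4 = 1·16 = 16.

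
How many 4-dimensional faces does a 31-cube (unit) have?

Number of 4-faces = C(31,4) · 2^(31-4) = 31465 · 134217728 = 4223160811520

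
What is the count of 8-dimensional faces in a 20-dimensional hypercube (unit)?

Number of 8-faces = C(20,8) · 2^(20-8) = 125970 · 4096 = 515973120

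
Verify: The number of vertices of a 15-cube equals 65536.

False. The 15-cube has 2^15 = 32768 vertices.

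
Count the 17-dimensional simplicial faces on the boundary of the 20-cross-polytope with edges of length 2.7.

An n-cross-polytope has 2^(k+1)·C(n,k+1) k-faces. Here 2^18·C(20,18) = 262144·190 = 49807360.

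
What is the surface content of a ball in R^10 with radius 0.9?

The surface area of an n-ball is 2π^(n/2) r^(n-1) / Γ(n/2). For n=10, r=0.9: 9.87986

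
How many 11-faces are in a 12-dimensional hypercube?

Number of 11-faces = C(12,11) · 2^(12-11) = 12 · 2 = 24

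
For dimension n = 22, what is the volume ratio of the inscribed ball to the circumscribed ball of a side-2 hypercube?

Volume scales as r^n, and r_in/r_out = 1/√22, giving (1/√22)^22 ≈ 1.7114e-15.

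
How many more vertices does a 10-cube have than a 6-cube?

The 10-cube has 2^10 = 1024 vertices. The 6-cube has 2^6 = 64 vertices. Difference: 1024 - 64 = 960.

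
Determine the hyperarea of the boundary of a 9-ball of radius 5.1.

|∂B_9(5.1)| ≈ 1.35869e+07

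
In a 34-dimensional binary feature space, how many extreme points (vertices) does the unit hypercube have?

Each vertex is a binary string of length 34, so there are 2^34 = 17179869184.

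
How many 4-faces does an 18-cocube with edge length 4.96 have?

f_4(18-orthoplex) = 2^5 · (18 choose 5) = 274176.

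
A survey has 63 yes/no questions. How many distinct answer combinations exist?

Number of vertices = 2^63 = 9223372036854775808.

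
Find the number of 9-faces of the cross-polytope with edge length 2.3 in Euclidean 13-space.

Number of 9-faces = 2^(9+1) · C(13,9+1) = 1024 · 286 = 292864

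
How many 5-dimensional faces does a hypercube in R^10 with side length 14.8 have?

An n-cube has C(n,k)·2^(n-k) k-faces. Here C(10,5)·2^5 = 252·32 = 8064.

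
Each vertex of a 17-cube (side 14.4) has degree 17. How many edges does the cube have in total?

The 17-cube has n·2^(n-1) = 17·2^16 = 17·65536 = 1114112 edges.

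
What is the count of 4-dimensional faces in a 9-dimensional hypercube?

f_4(9-cube) = (9 choose 4) · 2^5 = 4032.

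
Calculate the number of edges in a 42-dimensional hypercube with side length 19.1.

Number of 1-faces = C(42,1)·2^(42-1) = 42·2199023255552 = 92358976733184.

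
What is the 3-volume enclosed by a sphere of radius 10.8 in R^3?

V_3(10.8) = π^(3/2) · (10.8)^3 / Γ(3/2 + 1) ≈ 5276.67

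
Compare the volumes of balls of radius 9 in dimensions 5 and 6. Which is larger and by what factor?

V_5(9) ≈ 310821, V_6(9) ≈ 2.74633e+06. The 6-ball is larger by a factor of 8.836.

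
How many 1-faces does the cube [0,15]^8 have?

An n-cube has n·2^(n-1) edges. With n = 8: 8·128 = 1024.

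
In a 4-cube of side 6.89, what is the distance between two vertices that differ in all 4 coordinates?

Diagonal = √4 · 6.89 = 13.78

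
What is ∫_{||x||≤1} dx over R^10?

The n-ball volume is π^(n/2)·r^n/Γ(n/2+1). With n=10, r=1: V = π^5/120 ≈ 2.55016.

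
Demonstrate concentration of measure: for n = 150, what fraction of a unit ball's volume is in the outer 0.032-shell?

1 - (1-0.032)^150 ≈ 0.992391 ≈ 99.24%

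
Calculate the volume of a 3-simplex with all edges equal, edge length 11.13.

Volume = (√2/12) · 11.13³ = 162.487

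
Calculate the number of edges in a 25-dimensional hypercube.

An n-cube has n·2^(n-1) edges. With n = 25: 25·16777216 = 419430400.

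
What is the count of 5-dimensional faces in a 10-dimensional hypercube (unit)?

Number of 5-faces = C(10,5) · 2^(10-5) = 252 · 32 = 8064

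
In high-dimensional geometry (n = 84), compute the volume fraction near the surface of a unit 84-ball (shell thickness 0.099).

1 - (1-0.099)^84 ≈ 0.999843 ≈ 99.9843%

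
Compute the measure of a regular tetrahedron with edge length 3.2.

Volume = (√2/12) · 3.2³ = 3.86175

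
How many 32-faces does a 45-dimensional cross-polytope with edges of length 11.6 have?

Each 32-face is the convex hull of 33 vertices, one chosen as ±e_i from each of 33 distinct axes: 2^33·C(45,33) = 247046705654047703040.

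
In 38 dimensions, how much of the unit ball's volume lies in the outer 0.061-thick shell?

Shell fraction = 1 - (1-0.061)^38 ≈ 0.908527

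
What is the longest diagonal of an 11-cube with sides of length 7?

d = √(7² + 7² + ... + 7²) [11 terms] = √(11·7²) = 7√11 ≈ 23.2164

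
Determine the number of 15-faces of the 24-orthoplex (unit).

Each 15-face is the convex hull of 16 vertices, one chosen as ±e_i from each of 16 distinct axes: 2^16·C(24,16) = 48199827456.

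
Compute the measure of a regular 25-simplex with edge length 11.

V_25 = √(26) · 11^25 / (25! · 2^(25/2)) ≈ 0.0061487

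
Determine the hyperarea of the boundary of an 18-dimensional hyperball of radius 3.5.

S_18(3.5) = 2·π^(18/2)·(3.5)^17 / Γ(18/2) = 33232930569601·π^9/377487360 ≈ 2.62431e+09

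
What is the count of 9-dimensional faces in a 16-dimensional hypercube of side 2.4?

Choose 9 of 16 axes to span the face (C(16,9) = 11440 ways), then fix each of the remaining 7 coordinates at one of its two extreme values (2^7 = 128 ways): 11440·128 = 1464320.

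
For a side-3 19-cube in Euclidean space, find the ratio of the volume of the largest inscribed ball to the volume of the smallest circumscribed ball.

V_in / V_out = (r_in/r_out)^19 = (1/√19)^19 = 19^(-19/2) ≈ 7.10953e-13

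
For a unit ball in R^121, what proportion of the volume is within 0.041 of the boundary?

Shell fraction = 1 - (1-0.041)^121 ≈ 0.99369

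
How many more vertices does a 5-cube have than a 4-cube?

The 5-cube has 2^5 = 32 vertices. The 4-cube has 2^4 = 16 vertices. Difference: 32 - 16 = 16.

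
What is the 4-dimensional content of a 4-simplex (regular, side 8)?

V = (8^4 / 4!) · √((4+1) / 2^4) ≈ 95.4056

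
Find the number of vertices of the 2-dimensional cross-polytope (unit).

The vertices are ±e_1, ..., ±e_2, so there are 2·2 = 4.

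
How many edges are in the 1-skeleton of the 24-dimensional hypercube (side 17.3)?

An n-cube has n·2^(n-1) edges. With n = 24: 24·8388608 = 201326592.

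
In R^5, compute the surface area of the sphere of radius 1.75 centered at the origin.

|∂B_5(1.75)| ≈ 246.843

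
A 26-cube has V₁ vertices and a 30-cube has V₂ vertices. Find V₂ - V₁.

V₁ = 2^26 = 67108864. V₂ = 2^30 = 1073741824. V₂ - V₁ = 1006632960.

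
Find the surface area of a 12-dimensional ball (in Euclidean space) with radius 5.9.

S_12(5.9) = 2·π^(12/2)·(5.9)^11 / Γ(12/2) ≈ 4.83192e+09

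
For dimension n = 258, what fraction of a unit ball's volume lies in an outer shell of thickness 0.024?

1 - (1-0.024)^258 ≈ 0.998103 ≈ 99.81%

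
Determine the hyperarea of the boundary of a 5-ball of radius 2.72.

S = n·V_n(r)/r = 5·V_5(2.72)/2.72 (volume-to-surface relation), giving 1440.6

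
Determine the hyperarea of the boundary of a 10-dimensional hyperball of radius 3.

S_10(3) = 2·π^(10/2)·(3)^9 / Γ(10/2) = 6561·π^5/4 ≈ 501949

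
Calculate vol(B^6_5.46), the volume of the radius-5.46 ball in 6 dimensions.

Volume = π^{6/2}·(5.46)^6/Γ(4) ≈ 136916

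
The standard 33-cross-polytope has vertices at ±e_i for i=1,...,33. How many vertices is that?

An n-cross-polytope has 2n vertices; here n = 33, giving 66.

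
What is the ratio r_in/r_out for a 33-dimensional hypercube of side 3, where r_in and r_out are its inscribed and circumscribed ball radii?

r_in / r_out = (3/2) / (3√33/2) = 1/√33 ≈ 0.174078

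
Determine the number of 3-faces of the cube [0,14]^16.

Number of 3-faces = C(16,3) · 2^(16-3) = 560 · 8192 = 4587520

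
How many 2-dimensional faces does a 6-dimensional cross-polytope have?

An n-cross-polytope has 2^(k+1)·C(n,k+1) k-faces. Here 2^3·C(6,3) = 8·20 = 160.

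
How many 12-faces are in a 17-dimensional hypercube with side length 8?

Choose 12 of 17 axes to span the face (C(17,12) = 6188 ways), then fix each of the remaining 5 coordinates at one of its two extreme values (2^5 = 32 ways): 6188·32 = 198016.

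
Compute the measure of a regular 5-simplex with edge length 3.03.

Volume = 3.03^5 · √(6/2^5) / 5! ≈ 0.921579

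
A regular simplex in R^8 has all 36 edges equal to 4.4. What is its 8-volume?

V_8 = √(9) · 4.4^8 / (8! · 2^(8/2)) ≈ 0.653284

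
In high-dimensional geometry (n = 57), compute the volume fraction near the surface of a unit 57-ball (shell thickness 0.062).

1 - (1-0.062)^57 ≈ 0.973965 ≈ 97.40%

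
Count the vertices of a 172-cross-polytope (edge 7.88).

Number of vertices = 2n = 344.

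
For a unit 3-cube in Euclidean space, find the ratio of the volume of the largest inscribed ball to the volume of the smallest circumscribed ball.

Volume scales as r^n, and r_in/r_out = 1/√3, giving (1/√3)^3 ≈ 0.19245.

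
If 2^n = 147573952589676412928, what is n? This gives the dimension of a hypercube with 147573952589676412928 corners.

Since 2^n = 147573952589676412928, we have n = 67.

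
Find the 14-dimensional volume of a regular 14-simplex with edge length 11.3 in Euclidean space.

V = (11.3^14 / 14!) · √((14+1) / 2^14) ≈ 192.099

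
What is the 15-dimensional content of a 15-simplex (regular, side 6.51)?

V = (6.51^15 / 15!) · √((15+1) / 2^15) ≈ 0.0270116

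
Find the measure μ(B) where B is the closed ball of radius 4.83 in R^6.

V_6(4.83) = π^(6/2) · (4.83)^6 / Γ(6/2 + 1) ≈ 65611.7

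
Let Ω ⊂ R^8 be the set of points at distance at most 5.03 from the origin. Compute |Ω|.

V_8(5.03) = π^(8/2) · (5.03)^8 / Γ(8/2 + 1) ≈ 1.66315e+06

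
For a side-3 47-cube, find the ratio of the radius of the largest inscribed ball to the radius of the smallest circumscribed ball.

r_in / r_out = (3/2) / (3√47/2) = 1/√47 ≈ 0.145865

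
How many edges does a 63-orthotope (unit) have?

Number of 1-faces = C(63,1)·2^(63-1) = 63·4611686018427387904 = 290536219160925437952.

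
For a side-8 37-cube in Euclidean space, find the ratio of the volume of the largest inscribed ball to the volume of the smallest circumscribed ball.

The radii are 8/2 and 8√37/2, so the volume ratio is (1/√37)^37 = 37^{-37/2} ≈ 9.73348e-30.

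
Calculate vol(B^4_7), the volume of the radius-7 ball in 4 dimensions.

V_4(7) = π^(4/2) · (7)^4 / Γ(4/2 + 1) = 2401·π^2/2 ≈ 11848.5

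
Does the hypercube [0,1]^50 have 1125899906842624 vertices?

True. The 50-cube has 2^50 = 1125899906842624 vertices.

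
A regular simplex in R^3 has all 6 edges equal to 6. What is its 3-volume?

Volume = (√2/12) · 6³ = 25.4558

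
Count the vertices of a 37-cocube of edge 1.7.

An n-cross-polytope has 2n vertices; here n = 37, giving 74.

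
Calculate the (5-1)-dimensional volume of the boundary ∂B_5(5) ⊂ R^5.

The surface area of an n-ball is 2π^(n/2) r^(n-1) / Γ(n/2). For n=5, r=5: 5000·π^2/3 ≈ 16449.3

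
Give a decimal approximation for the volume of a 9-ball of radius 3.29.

The n-ball volume is π^(n/2)·r^n/Γ(n/2+1). With n=9, r=3.29: V ≈ 148964.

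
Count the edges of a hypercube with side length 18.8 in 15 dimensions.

Number of 1-faces = C(15,1)·2^(15-1) = 15·16384 = 245760.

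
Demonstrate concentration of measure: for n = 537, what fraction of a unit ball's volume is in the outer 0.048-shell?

1 - (1-0.048)^537 ≈ 1 - 3.373e-12 ≈ (100 - 3.37e-10)%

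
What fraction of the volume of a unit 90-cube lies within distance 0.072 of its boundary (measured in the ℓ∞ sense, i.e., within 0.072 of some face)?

1 - (1 - 2·0.072)^90 = 1 - 0.856^90 ≈ 0.9999991632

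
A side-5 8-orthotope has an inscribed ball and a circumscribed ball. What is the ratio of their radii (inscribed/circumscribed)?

r_in / r_out = (5/2) / (5√8/2) = 1/√8 ≈ 0.353553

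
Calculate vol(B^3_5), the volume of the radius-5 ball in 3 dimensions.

The n-ball volume is π^(n/2)·r^n/Γ(n/2+1). With n=3, r=5: V = 500·π/3 ≈ 523.599.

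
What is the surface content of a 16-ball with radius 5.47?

|∂B_16(5.47)| ≈ 4.42189e+11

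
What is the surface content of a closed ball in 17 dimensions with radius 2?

S = n·V_n(r)/r = 17·V_17(2)/2 (volume-to-surface relation), giving 33554432·π^8/2027025 ≈ 157069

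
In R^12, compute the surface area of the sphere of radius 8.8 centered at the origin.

S = n·V_n(r)/r = 12·V_12(8.8)/8.8 (volume-to-surface relation), giving 3.92697e+11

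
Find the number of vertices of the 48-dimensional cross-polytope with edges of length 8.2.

Number of vertices = 2n = 96.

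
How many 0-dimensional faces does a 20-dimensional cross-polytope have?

Number of 0-faces = 2^(0+1) · C(20,0+1) = 2 · 20 = 40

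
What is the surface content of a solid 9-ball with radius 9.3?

|∂B_9(9.3)| ≈ 1.66121e+09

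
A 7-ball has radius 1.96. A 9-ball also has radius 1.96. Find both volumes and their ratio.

V_7(1.96) ≈ 525.016. V_9(1.96) ≈ 1408.06. Ratio V_7/V_9 ≈ 0.3729.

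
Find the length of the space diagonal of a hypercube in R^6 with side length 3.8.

The space diagonal of an n-cube of side s is s√n. Here 3.8·√6 ≈ 9.30806.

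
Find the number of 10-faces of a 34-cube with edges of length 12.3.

Choose 10 of 34 axes to span the face (C(34,10) = 131128140 ways), then fix each of the remaining 24 coordinates at one of its two extreme values (2^24 = 16777216 ways): 131128140·16777216 = 2199965128458240.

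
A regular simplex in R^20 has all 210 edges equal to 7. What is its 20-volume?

V = (7^20 / 20!) · √((20+1) / 2^20) ≈ 0.000146773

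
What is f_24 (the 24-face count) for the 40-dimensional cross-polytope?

Number of 24-faces = 2^(24+1) · C(40,24+1) = 33554432 · 40225345056 = 1349738605358088192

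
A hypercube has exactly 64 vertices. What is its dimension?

n = log_2(64) = 6.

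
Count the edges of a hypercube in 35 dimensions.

Number of 1-faces = C(35,1)·2^(35-1) = 35·17179869184 = 601295421440.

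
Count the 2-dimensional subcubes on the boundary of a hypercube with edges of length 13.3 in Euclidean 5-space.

Choose 2 of 5 axes to span the face (C(5,2) = 10 ways), then fix each of the remaining 3 coordinates at one of its two extreme values (2^3 = 8 ways): 10·8 = 80.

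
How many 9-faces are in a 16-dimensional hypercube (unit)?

Number of 9-faces = C(16,9) · 2^(16-9) = 11440 · 128 = 1464320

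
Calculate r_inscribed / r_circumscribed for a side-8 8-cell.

r_in / r_out = (8/2) / (8√4/2) = 1/√4 ≈ 0.5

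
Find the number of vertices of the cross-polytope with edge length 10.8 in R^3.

An n-cross-polytope has 2^(k+1)·C(n,k+1) k-faces. Here 2^1·C(3,1) = 2·3 = 6.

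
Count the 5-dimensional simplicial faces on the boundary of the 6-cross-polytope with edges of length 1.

Number of 5-faces = 2^(5+1) · C(6,5+1) = 64 · 1 = 64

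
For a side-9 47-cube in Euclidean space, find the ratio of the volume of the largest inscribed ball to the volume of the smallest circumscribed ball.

The radii are 9/2 and 9√47/2, so the volume ratio is (1/√47)^47 = 47^{-47/2} ≈ 5.07809e-40.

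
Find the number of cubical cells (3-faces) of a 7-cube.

Choose 3 of 7 axes to span the face (C(7,3) = 35 ways), then fix each of the remaining 4 coordinates at one of its two extreme values (2^4 = 16 ways): 35·16 = 560.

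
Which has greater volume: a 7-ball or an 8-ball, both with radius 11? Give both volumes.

V_7(11) ≈ 9.20723e+07. V_8(11) ≈ 8.70021e+08. The 8-ball is larger.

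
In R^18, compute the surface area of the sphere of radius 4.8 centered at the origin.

The surface area of an n-ball is 2π^(n/2) r^(n-1) / Γ(n/2). For n=18, r=4.8: 5.63585e+11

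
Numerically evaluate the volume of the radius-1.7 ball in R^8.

V_8(1.7) = π^(8/2) · (1.7)^8 / Γ(8/2 + 1) ≈ 283.126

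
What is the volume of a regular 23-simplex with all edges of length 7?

V = (7^23 / 23!) · √((23+1) / 2^23) ≈ 1.79069e-06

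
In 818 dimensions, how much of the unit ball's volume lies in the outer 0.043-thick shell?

1 - (1-0.043)^818 ≈ 1 - 2.432e-16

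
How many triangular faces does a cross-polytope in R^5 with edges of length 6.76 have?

f_2(5-orthoplex) = 2^3 · (5 choose 3) = 80.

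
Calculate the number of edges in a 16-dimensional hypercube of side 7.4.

Number of 1-faces = C(16,1)·2^(16-1) = 16·32768 = 524288.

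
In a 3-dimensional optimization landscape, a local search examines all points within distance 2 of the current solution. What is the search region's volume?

Volume = π^{3/2}·(2)^3/Γ(5/2) = 32·π/3 ≈ 33.5103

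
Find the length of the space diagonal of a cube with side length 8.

d = √(8² + 8² + ... + 8²) [3 terms] = √(3·8²) = 8√3 ≈ 13.8564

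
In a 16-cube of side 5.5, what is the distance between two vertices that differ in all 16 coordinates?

Diagonal = √16 · 5.5 = 22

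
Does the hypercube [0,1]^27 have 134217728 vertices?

True. The 27-cube has 2^27 = 134217728 vertices.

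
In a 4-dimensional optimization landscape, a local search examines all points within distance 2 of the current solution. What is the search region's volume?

V_4(2) = π^(4/2) · (2)^4 / Γ(4/2 + 1) = 8·π^2 ≈ 78.9568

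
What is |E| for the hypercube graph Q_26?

An n-cube has n·2^(n-1) edges. With n = 26: 26·33554432 = 872415232.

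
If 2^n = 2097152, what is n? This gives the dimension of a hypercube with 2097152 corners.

n = log_2(2097152) = 21.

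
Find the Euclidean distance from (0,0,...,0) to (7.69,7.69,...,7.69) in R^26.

||(7.69,7.69,...,7.69)|| = √(26)·7.69 ≈ 39.2115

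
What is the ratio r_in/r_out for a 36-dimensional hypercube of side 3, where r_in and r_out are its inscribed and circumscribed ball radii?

For an n-cube of any side s, the inradius is s/2 and the circumradius is s√n/2, so the ratio is 1/√36 ≈ 0.166667.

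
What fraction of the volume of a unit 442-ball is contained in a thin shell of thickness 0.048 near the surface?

Shell fraction = 1 - (1-0.048)^442 ≈ 1 - 3.61e-10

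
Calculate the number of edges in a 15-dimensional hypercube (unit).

The 15-cube has n·2^(n-1) = 15·2^14 = 15·16384 = 245760 edges.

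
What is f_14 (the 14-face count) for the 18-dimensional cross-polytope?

Number of 14-faces = 2^(14+1) · C(18,14+1) = 32768 · 816 = 26738688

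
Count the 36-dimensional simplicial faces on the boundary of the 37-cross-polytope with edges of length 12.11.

An n-cross-polytope has 2^(k+1)·C(n,k+1) k-faces. Here 2^37·C(37,37) = 137438953472·1 = 137438953472.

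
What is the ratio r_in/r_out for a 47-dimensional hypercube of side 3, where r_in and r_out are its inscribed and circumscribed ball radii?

r_in / r_out = (3/2) / (3√47/2) = 1/√47 ≈ 0.145865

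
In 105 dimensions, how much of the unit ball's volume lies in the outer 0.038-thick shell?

V(inner)/V(outer) = ((1-0.038)/1)^105 ≈ 0.01712, so the shell fraction is 0.982885.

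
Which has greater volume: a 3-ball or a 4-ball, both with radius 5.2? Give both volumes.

V_3(5.2) ≈ 588.977. V_4(5.2) ≈ 3608.14. The 4-ball is larger.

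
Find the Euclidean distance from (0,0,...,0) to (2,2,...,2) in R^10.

||(2,2,...,2)|| = √(10)·2 ≈ 6.32456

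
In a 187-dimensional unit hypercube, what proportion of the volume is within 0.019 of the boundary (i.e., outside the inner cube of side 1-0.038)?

1 - (1 - 2·0.019)^187 = 1 - 0.962^187 ≈ 0.999286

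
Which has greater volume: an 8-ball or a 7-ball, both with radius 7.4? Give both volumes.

V_8(7.4) ≈ 3.64957e+07. V_7(7.4) ≈ 5.7412e+06. The 8-ball is larger.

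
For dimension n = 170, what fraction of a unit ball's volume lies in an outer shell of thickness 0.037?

1 - (1-0.037)^170 ≈ 0.998354 ≈ 99.84%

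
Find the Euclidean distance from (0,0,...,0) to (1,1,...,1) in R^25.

Diagonal = √25 · 1 = 5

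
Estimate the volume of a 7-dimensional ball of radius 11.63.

Volume = π^{7/2}·(11.63)^7/Γ(9/2) ≈ 1.35968e+08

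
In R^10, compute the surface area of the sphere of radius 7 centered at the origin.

|∂B_10(7)| = 40353607·π^5/12 ≈ 1.02908e+09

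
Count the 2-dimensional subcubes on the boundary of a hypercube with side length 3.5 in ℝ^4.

Choose 2 of 4 axes to span the face (C(4,2) = 6 ways), then fix each of the remaining 2 coordinates at one of its two extreme values (2^2 = 4 ways): 6·4 = 24.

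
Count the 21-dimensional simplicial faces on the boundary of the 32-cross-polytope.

An n-cross-polytope has 2^(k+1)·C(n,k+1) k-faces. Here 2^22·C(32,22) = 4194304·64512240 = 270583946280960.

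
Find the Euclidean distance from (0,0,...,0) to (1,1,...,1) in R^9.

The space diagonal of an n-cube of side s is s√n. Here 1·√9 = 3.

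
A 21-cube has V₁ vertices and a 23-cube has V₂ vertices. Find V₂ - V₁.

V₁ = 2^21 = 2097152. V₂ = 2^23 = 8388608. V₂ - V₁ = 6291456.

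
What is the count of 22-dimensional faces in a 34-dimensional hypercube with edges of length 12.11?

Number of 22-faces = C(34,22) · 2^(34-22) = 548354040 · 4096 = 2246058147840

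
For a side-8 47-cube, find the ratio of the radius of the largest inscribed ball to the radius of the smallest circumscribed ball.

For an n-cube of any side s, the inradius is s/2 and the circumradius is s√n/2, so the ratio is 1/√47 ≈ 0.145865.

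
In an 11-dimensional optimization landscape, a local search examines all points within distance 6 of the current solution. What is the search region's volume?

V_11(6) = π^(11/2) · (6)^11 / Γ(11/2 + 1) = 859963392·π^5/385 ≈ 6.83547e+08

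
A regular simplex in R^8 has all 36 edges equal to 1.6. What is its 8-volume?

V = (1.6^8 / 8!) · √((8+1) / 2^8) ≈ 0.000199729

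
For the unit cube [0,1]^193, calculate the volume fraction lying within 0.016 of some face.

The inner cube has side 1-2·0.016 = 0.968 and volume (0.968)^193 ≈ 0.001879, so the shell holds 0.998121 of the volume.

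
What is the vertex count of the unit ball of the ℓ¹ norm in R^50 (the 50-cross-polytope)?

Number of vertices = 2n = 100.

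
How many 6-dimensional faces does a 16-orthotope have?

Choose 6 of 16 axes to span the face (C(16,6) = 8008 ways), then fix each of the remaining 10 coordinates at one of its two extreme values (2^10 = 1024 ways): 8008·1024 = 8200192.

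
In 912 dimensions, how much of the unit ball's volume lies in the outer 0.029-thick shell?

1 - (1-0.029)^912 ≈ 1 - 2.208e-12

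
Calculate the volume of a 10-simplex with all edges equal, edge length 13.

V = (13^10 / 10!) · √((10+1) / 2^10) ≈ 3937.47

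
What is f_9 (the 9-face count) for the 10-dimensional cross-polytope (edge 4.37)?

f_9(10-orthoplex) = 2^10 · (10 choose 10) = 1024.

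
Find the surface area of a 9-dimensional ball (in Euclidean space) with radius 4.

S = n·V_n(r)/r = 9·V_9(4)/4 (volume-to-surface relation), giving 2097152·π^4/105 ≈ 1.94554e+06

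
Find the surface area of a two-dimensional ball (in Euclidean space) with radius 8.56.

The surface area of an n-ball is 2π^(n/2) r^(n-1) / Γ(n/2). For n=2, r=8.56: 2πr = 2π·8.56 ≈ 53.7841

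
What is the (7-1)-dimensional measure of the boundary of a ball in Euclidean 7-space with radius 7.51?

S = n·V_n(r)/r = 7·V_7(7.51)/7.51 (volume-to-surface relation), giving 5.9336e+06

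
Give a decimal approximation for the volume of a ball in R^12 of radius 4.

V = 1048576·π^6/45 ≈ 2.2402e+07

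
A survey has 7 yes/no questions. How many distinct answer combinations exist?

An n-cube has 2^n vertices; for n = 7 that is 2^7 = 128.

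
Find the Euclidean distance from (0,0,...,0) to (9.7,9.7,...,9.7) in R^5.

Diagonal = √5 · 9.7 ≈ 21.6899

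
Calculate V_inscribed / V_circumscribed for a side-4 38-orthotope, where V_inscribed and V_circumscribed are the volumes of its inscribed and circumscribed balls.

V_in/V_out = n^(-n/2) = 38^(-38/2) ≈ 9.64077e-31.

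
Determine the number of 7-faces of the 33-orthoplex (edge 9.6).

f_7(33-orthoplex) = 2^8 · (33 choose 8) = 3554343936.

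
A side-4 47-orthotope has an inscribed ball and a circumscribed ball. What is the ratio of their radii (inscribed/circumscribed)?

r_in = 4/2 (half the side); r_out = 4√47/2 (half the diagonal). Ratio = 1/√47 ≈ 0.145865.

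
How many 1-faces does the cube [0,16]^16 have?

The 16-cube has n·2^(n-1) = 16·2^15 = 16·32768 = 524288 edges.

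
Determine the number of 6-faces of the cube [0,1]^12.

Choose 6 of 12 axes to span the face (C(12,6) = 924 ways), then fix each of the remaining 6 coordinates at one of its two extreme values (2^6 = 64 ways): 924·64 = 59136.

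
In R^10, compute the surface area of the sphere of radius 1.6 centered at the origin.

S = n·V_n(r)/r = 10·V_10(1.6)/1.6 (volume-to-surface relation), giving 1752.46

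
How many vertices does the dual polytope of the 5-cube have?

An n-cross-polytope has 2n vertices; here n = 5, giving 10.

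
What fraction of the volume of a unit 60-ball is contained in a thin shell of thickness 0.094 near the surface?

1 - (1-0.094)^60 ≈ 0.997323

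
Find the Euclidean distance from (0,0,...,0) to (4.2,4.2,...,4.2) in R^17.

d = √(4.2² + 4.2² + ... + 4.2²) [17 terms] = √(17·4.2²) = 4.2√17 ≈ 17.317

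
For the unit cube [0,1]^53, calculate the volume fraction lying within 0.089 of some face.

Shell fraction = 1 - (1-0.178)^53 ≈ 0.999969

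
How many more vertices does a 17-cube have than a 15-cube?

The 17-cube has 2^17 = 131072 vertices. The 15-cube has 2^15 = 32768 vertices. Difference: 131072 - 32768 = 98304.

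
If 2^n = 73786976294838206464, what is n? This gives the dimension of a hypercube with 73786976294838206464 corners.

The n-cube has 2^n vertices, and 73786976294838206464 = 2^66, so n = 66.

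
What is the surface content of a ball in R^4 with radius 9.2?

|∂B_4(9.2)| ≈ 15370.7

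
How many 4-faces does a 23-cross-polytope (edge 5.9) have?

An n-cross-polytope has 2^(k+1)·C(n,k+1) k-faces. Here 2^5·C(23,5) = 32·33649 = 1076768.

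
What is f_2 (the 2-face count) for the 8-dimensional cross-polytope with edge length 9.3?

Each 2-face is the convex hull of 3 vertices, one chosen as ±e_i from each of 3 distinct axes: 2^3·C(8,3) = 448.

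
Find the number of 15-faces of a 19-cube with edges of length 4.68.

Number of 15-faces = C(19,15) · 2^(19-15) = 3876 · 16 = 62016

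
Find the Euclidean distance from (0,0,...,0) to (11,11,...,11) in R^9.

The space diagonal of an n-cube of side s is s√n. Here 11·√9 = 33.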